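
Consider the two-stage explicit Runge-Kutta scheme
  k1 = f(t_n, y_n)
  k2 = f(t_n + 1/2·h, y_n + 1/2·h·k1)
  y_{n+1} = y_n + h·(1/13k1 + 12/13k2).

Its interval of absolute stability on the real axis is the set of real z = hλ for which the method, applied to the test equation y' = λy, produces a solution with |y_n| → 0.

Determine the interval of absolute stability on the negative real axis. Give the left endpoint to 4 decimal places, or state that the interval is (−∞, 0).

z∈(-2.1667,0).

On y'=λy, z=hλ:
  k1=λy_n ⇒ h·k1=z·y_n;  k2=λ(1+1/2z)y_n ⇒ h·k2=z(1+1/2z)y_n
  y_{n+1}/y_n = 1 + 1/13z + 12/13z(1+1/2z) = 1 + z + 6/13z²
  R(z) = 1 + z + 6/13z².

Find x<0 with |R(x)|<1.
x=-0.46: |R|=0.6377
R=1: x+6/13x²=0 ⇒ x=−13/6=-2.1667; min R=1−1/(4·6/13)=0.4583>−1
Confirm numerically:
  x=-1.998: |R|=0.84446 <1
  x=-1.429: |R|=0.51348 <1
  x=-1.102: |R|=0.45849 <1
  x=-1.089: |R|=0.45835 <1
  x=-2.495: |R|=1.37809 >1
  x=-2.492: |R|=1.37418 >1
  x=-2.330: |R|=1.17565 >1
Stable set (-2.1667, 0).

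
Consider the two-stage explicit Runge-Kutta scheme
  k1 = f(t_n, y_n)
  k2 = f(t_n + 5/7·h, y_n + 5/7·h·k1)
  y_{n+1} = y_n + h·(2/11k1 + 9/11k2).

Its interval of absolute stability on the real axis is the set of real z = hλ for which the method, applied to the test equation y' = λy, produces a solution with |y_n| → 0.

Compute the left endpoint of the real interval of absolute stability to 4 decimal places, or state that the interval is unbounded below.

On y'=λy, z=hλ:
  k1=λy_n ⇒ h·k1=z·y_n;  k2=λ(1+5/7z)y_n ⇒ h·k2=z(1+5/7z)y_n
  y_{n+1}/y_n = 1 + 2/11z + 9/11z(1+5/7z) = 1 + z + 45/77z²
  ⇒ R(z) = 1 + z + 45/77z².

Find x<0 with |R(x)|<1.
x=-1.73: |R|=1.0191
R=1: x+45/77x²=0 ⇒ x=−77/45=-1.7111; min R=1−1/(4·45/77)=0.5722>−1
Confirm numerically:
  x=-1.628: |R|=0.92093 <1
  x=-1.140: |R|=0.61951 <1
  x=-0.906: |R|=0.57371 <1
  x=-0.853: |R|=0.57223 <1
  x=-2.087: |R|=1.45846 >1
  x=-1.989: |R|=1.32302 >1
  x=-1.880: |R|=1.18556 >1
Interval (-1.7111, 0).

left endpoint -1.7111.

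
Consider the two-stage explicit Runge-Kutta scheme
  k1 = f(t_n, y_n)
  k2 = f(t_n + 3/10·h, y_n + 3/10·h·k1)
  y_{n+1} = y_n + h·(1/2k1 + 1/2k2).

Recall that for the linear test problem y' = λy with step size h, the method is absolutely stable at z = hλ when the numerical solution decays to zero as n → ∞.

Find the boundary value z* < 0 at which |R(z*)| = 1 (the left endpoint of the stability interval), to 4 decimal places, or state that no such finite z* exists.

z* = -6.6667.

Set f=λy, z=hλ:
  k1=λy_n ⇒ h·k1=z·y_n;  k2=λ(1+3/10z)y_n ⇒ h·k2=z(1+3/10z)y_n
  y_{n+1}/y_n = 1 + 1/2z + 1/2z(1+3/10z) = 1 + z + 3/20z²
  Hence R(z) = 1 + z + 3/20z².

Boundary: |R(x)|=1, x<0.
x=-1.6: |R|=0.2160
R=1: x+3/20x²=0 ⇒ x=−20/3=-6.6667; min R=1−1/(4·3/20)=-0.6667>−1
Confirm numerically:
  x=-3.145: |R|=0.66135 <1
  x=-3.085: |R|=0.65742 <1
  x=-2.884: |R|=0.63638 <1
  x=-6.878: |R|=1.21803 >1
  x=-6.871: |R|=1.21060 >1
Stable set (-6.6667, 0).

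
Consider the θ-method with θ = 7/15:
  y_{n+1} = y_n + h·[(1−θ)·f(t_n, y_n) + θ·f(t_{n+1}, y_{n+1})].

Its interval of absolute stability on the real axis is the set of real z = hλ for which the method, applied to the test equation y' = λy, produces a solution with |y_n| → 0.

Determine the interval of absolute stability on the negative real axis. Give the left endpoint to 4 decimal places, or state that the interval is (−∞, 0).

Set f=λy, z=hλ:
  y_{n+1} = y_n + z·[8/15·y_n + 7/15·y_{n+1}] ⇒ (1 − 7/15z)y_{n+1} = (1 + 8/15z)y_n
  ⇒ R(z) = (1 + 8/15z)/(1 − 7/15z).

Find x<0 with |R(x)|<1.
x=-1.2: |R|=0.2308
R=−1: 1+8/15x = −1+7/15x ⇒ -1/15x=2 ⇒ x=2/(-1/15)=-30.0000
Confirm numerically:
  x=-28.754: |R|=0.99424 <1
  x=-21.888: |R|=0.95178 <1
  x=-15.077: |R|=0.87620 <1
  x=-14.544: |R|=0.86768 <1
  x=-30.360: |R|=1.00158 >1
  x=-30.051: |R|=1.00023 >1
So |R|<1 on (-30.0000, 0).

z∈(-30.0000,0).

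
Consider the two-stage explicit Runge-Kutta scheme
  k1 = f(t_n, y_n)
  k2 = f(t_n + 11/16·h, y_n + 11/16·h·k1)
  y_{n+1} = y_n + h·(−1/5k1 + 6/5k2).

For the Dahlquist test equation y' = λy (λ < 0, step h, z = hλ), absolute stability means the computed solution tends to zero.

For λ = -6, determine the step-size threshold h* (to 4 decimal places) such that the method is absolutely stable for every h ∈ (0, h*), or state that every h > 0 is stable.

With y'=λy (z=hλ):
  k1=λy_n ⇒ h·k1=z·y_n;  k2=λ(1+11/16z)y_n ⇒ h·k2=z(1+11/16z)y_n
  y_{n+1}/y_n = 1 − 1/5z + 6/5z(1+11/16z) = 1 + z + 33/40z²
  ⇒ R(z) = 1 + z + 33/40z².

Boundary: |R(x)|=1, x<0.
x=-1.07: |R|=0.8745
R=1: x+33/40x²=0 ⇒ x=−40/33=-1.2121; min R=1−1/(4·33/40)=0.6970>−1
Confirm numerically:
  x=-1.002: |R|=0.82630 <1
  x=-0.946: |R|=0.79231 <1
  x=-0.768: |R|=0.71860 <1
  x=-1.536: |R|=1.41042 >1
  x=-1.365: |R|=1.17216 >1
  x=-1.343: |R|=1.14501 >1
Stable set (-1.2121, 0).

(-1.2121,0); λ=-6 ⇒ h* = (40/33)/6 = 0.2020.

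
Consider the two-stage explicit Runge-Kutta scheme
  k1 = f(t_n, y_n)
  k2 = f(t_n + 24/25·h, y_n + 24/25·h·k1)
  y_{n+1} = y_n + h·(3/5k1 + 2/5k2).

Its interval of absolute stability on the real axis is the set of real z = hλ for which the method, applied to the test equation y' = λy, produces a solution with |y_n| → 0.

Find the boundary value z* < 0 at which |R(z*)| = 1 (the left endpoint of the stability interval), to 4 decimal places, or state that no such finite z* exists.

With y'=λy (z=hλ):
  k1=λy_n ⇒ h·k1=z·y_n;  k2=λ(1+24/25z)y_n ⇒ h·k2=z(1+24/25z)y_n
  y_{n+1}/y_n = 1 + 3/5z + 2/5z(1+24/25z) = 1 + z + 48/125z²
  so R(z) = 1 + z + 48/125z².

Find x<0 with |R(x)|<1.
x=-1.53: |R|=0.3689
R=1: x+48/125x²=0 ⇒ x=−125/48=-2.6042; min R=1−1/(4·48/125)=0.3490>−1
Confirm numerically:
  x=-2.517: |R|=0.91575 <1
  x=-2.078: |R|=0.58014 <1
  x=-1.355: |R|=0.35003 <1
  x=-1.200: |R|=0.35296 <1
  x=-3.016: |R|=1.47696 >1
  x=-2.697: |R|=1.09614 >1
Stable set (-2.6042, 0).

left endpoint -2.6042.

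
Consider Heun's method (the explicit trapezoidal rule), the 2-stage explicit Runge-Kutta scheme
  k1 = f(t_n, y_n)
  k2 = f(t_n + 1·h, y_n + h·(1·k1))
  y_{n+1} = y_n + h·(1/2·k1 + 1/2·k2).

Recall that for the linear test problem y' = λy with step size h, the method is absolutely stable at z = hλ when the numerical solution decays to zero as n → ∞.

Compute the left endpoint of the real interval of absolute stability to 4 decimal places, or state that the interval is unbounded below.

z* = -2.0000.

On y'=λy, z=hλ:
  order 2, 2-stage ⇒ R(z)=1+z+z^2/2
  (e.g. R(-0.99)=0.50005, |R|=0.50005)

Solve |R(x)|<1 on ℝ⁻.
x=-0.99: |R|=0.5000
|R(-2.29)|=1.3321 |R(-1.95)|=0.9512 |R(-1.33)|=0.5544
Bisect:
  x_lo=-2.3733 |R|=1.4430  x_hi=-0.2897 |R|=0.7522
  mid=-1.33154 |R|=0.55496 →hi
  mid=-1.85244 |R|=0.86333 →hi
  mid=-2.11290 |R|=1.11927 →lo
  mid=-1.98267 |R|=0.98282 →hi
  mid=-2.04778 |R|=1.04892 →lo
  mid=-2.01523 |R|=1.01534 →lo
  mid=-1.99895 |R|=0.99895 →hi
  ...
  [-2.00009,-1.99997] ⇒ x*=-2.0000
So |R|<1 on (-2.0000, 0).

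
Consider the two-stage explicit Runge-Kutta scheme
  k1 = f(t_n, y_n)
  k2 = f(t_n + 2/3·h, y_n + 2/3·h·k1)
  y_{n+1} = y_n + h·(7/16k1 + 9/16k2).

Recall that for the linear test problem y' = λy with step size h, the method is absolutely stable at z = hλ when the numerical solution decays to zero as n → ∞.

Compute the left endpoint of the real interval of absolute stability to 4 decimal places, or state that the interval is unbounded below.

Set f=λy, z=hλ:
  k1=λy_n ⇒ h·k1=z·y_n;  k2=λ(1+2/3z)y_n ⇒ h·k2=z(1+2/3z)y_n
  y_{n+1}/y_n = 1 + 7/16z + 9/16z(1+2/3z) = 1 + z + 3/8z²
  R(z) = 1 + z + 3/8z².

Find x<0 with |R(x)|<1.
x=-0.65: |R|=0.5084
R=1: x+3/8x²=0 ⇒ x=−8/3=-2.6667; min R=1−1/(4·3/8)=0.3333>−1
Confirm numerically:
  x=-2.314: |R|=0.69397 <1
  x=-2.228: |R|=0.63349 <1
  x=-1.644: |R|=0.36953 <1
  x=-3.204: |R|=1.64561 >1
  x=-2.832: |R|=1.17558 >1
  x=-2.742: |R|=1.07746 >1
Interval (-2.6667, 0).

left endpoint -2.6667.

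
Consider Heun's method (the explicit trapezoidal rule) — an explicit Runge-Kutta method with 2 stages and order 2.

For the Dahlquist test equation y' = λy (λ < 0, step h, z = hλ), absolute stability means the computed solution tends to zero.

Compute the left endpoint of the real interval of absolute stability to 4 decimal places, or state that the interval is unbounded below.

z* = -2.0000.

Set f=λy, z=hλ:
  order 2, 2-stage ⇒ R(z)=1+z+z^2/2
  (e.g. R(-1.63)=0.69845, |R|=0.69845)

Boundary: |R(x)|=1, x<0.
x=-1.63: |R|=0.6985
|R(-2.04)|=1.0408 |R(-1)|=0.5000 |R(-0.74)|=0.5338
Bisect:
  x_lo=-2.8525 |R|=2.2159  x_hi=-0.3557 |R|=0.7075
  mid=-1.60413 |R|=0.68249 →hi
  mid=-2.22833 |R|=1.25440 →lo
  mid=-1.91623 |R|=0.91974 →hi
  mid=-2.07228 |R|=1.07489 →lo
  mid=-1.99426 |R|=0.99427 →hi
  mid=-2.03327 |R|=1.03382 →lo
  mid=-2.01376 |R|=1.01386 →lo
  ...
  [-2.00005,-1.99990] ⇒ x*=-2.0000
Stable set (-2.0000, 0).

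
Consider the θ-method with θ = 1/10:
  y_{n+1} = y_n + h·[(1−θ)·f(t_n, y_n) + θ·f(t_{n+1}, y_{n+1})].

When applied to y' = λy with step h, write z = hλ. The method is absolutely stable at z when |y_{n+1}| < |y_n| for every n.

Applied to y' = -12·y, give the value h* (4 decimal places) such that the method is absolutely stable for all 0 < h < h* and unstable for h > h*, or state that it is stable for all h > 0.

With y'=λy (z=hλ):
  y_{n+1} = y_n + z·[9/10·y_n + 1/10·y_{n+1}] ⇒ (1 − 1/10z)y_{n+1} = (1 + 9/10z)y_n
  so R(z) = (1 + 9/10z)/(1 − 1/10z).

Need |R(x)|<1, x<0.
x=-0.42: |R|=0.5969
R=−1: 1+9/10x = −1+1/10x ⇒ -4/5x=2 ⇒ x=2/(-4/5)=-2.5000
Confirm numerically:
  x=-2.299: |R|=0.86926 <1
  x=-1.936: |R|=0.62198 <1
  x=-1.675: |R|=0.43469 <1
  x=-3.055: |R|=1.34010 >1
  x=-2.698: |R|=1.12474 >1
So |R|<1 on (-2.5000, 0).

(-2.5000,0); λ=-12 ⇒ h* = (5/2)/12 = 0.2083.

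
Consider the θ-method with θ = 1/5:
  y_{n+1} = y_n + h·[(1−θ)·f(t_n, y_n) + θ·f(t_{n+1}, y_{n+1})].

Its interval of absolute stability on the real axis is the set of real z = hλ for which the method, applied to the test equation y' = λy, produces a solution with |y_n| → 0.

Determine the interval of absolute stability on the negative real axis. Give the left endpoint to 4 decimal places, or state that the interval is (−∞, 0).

Test eqn y'=λy, z=hλ:
  y_{n+1} = y_n + z·[4/5·y_n + 1/5·y_{n+1}] ⇒ (1 − 1/5z)y_{n+1} = (1 + 4/5z)y_n
  R(z) = (1 + 4/5z)/(1 − 1/5z).

Boundary: |R(x)|=1, x<0.
x=-0.68: |R|=0.4014
R=−1: 1+4/5x = −1+1/5x ⇒ -3/5x=2 ⇒ x=2/(-3/5)=-3.3333
Confirm numerically:
  x=-3.111: |R|=0.91777 <1
  x=-2.643: |R|=0.72903 <1
  x=-2.469: |R|=0.65283 <1
  x=-2.196: |R|=0.52585 <1
  x=-3.504: |R|=1.06021 >1
  x=-3.380: |R|=1.01671 >1
Interval (-3.3333, 0).

z∈(-3.3333,0).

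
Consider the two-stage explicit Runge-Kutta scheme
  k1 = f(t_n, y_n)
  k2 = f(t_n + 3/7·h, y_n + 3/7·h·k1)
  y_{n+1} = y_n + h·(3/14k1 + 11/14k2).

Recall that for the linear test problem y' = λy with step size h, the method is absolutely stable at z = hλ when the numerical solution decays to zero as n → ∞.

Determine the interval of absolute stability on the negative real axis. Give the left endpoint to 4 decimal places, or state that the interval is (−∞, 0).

z∈(-2.9697,0).

Set f=λy, z=hλ:
  k1=λy_n ⇒ h·k1=z·y_n;  k2=λ(1+3/7z)y_n ⇒ h·k2=z(1+3/7z)y_n
  y_{n+1}/y_n = 1 + 3/14z + 11/14z(1+3/7z) = 1 + z + 33/98z²
  so R(z) = 1 + z + 33/98z².

Need |R(x)|<1, x<0.
x=-0.48: |R|=0.5976
R=1: x+33/98x²=0 ⇒ x=−98/33=-2.9697; min R=1−1/(4·33/98)=0.2576>−1
Confirm numerically:
  x=-2.675: |R|=0.73455 <1
  x=-2.637: |R|=0.70458 <1
  x=-1.561: |R|=0.25953 <1
  x=-1.515: |R|=0.25788 <1
  x=-3.424: |R|=1.52380 >1
  x=-3.159: |R|=1.20137 >1
Interval (-2.9697, 0).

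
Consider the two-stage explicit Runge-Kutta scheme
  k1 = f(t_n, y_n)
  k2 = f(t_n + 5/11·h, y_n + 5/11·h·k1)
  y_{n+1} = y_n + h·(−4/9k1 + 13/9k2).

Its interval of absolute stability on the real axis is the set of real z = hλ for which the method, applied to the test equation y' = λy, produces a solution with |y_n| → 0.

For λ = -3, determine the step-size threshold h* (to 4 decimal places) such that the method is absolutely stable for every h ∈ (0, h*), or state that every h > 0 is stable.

(-1.5231,0); λ=-3 ⇒ h* = (99/65)/3 = 0.5077.

On y'=λy, z=hλ:
  k1=λy_n ⇒ h·k1=z·y_n;  k2=λ(1+5/11z)y_n ⇒ h·k2=z(1+5/11z)y_n
  y_{n+1}/y_n = 1 − 4/9z + 13/9z(1+5/11z) = 1 + z + 65/99z²
  R(z) = 1 + z + 65/99z².

Boundary: |R(x)|=1, x<0.
x=-0.71: |R|=0.6210
R=1: x+65/99x²=0 ⇒ x=−99/65=-1.5231; min R=1−1/(4·65/99)=0.6192>−1
Confirm numerically:
  x=-1.143: |R|=0.71477 <1
  x=-0.963: |R|=0.64588 <1
  x=-0.701: |R|=0.62164 <1
  x=-1.907: |R|=1.48070 >1
  x=-1.559: |R|=1.03677 >1
So |R|<1 on (-1.5231, 0).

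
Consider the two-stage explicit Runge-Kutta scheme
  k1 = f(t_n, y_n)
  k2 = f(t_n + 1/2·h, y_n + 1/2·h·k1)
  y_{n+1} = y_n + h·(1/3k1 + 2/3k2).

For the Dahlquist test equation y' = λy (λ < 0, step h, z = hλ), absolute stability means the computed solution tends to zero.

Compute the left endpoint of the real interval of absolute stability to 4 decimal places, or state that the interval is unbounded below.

Test eqn y'=λy, z=hλ:
  k1=λy_n ⇒ h·k1=z·y_n;  k2=λ(1+1/2z)y_n ⇒ h·k2=z(1+1/2z)y_n
  y_{n+1}/y_n = 1 + 1/3z + 2/3z(1+1/2z) = 1 + z + 1/3z²
  R(z) = 1 + z + 1/3z².

Need |R(x)|<1, x<0.
x=-0.84: |R|=0.3952
R=1: x+1/3x²=0 ⇒ x=−3=-3.0000; min R=1−1/(4·1/3)=0.2500>−1
Confirm numerically:
  x=-2.277: |R|=0.45124 <1
  x=-1.895: |R|=0.30201 <1
  x=-1.871: |R|=0.29588 <1
  x=-1.600: |R|=0.25333 <1
  x=-3.589: |R|=1.70464 >1
  x=-3.310: |R|=1.34203 >1
  x=-3.237: |R|=1.25572 >1
Stable set (-3.0000, 0).

left endpoint -3.0000.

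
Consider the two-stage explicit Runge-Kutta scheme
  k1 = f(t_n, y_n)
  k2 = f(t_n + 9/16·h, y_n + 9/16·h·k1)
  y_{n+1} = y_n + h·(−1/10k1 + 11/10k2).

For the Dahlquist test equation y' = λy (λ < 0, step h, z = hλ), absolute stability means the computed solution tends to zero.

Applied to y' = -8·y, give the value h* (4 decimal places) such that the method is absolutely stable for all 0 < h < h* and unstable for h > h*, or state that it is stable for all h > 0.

Set f=λy, z=hλ:
  k1=λy_n ⇒ h·k1=z·y_n;  k2=λ(1+9/16z)y_n ⇒ h·k2=z(1+9/16z)y_n
  y_{n+1}/y_n = 1 − 1/10z + 11/10z(1+9/16z) = 1 + z + 99/160z²
  ⇒ R(z) = 1 + z + 99/160z².

Need |R(x)|<1, x<0.
x=-0.74: |R|=0.5988
R=1: x+99/160x²=0 ⇒ x=−160/99=-1.6162; min R=1−1/(4·99/160)=0.5960>−1
Confirm numerically:
  x=-1.454: |R|=0.85411 <1
  x=-0.859: |R|=0.59756 <1
  x=-0.711: |R|=0.60179 <1
  x=-1.931: |R|=1.37617 >1
  x=-1.849: |R|=1.26638 >1
Stable set (-1.6162, 0).

(-1.6162,0); λ=-8 ⇒ h* = (160/99)/8 = 0.2020.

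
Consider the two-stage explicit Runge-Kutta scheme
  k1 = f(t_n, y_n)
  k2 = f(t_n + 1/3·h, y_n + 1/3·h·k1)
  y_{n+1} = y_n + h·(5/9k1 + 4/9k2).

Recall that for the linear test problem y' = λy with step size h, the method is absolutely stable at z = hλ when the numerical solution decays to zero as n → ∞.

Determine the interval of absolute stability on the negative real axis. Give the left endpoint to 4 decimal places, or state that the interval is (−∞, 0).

Set f=λy, z=hλ:
  k1=λy_n ⇒ h·k1=z·y_n;  k2=λ(1+1/3z)y_n ⇒ h·k2=z(1+1/3z)y_n
  y_{n+1}/y_n = 1 + 5/9z + 4/9z(1+1/3z) = 1 + z + 4/27z²
  ⇒ R(z) = 1 + z + 4/27z².

Boundary: |R(x)|=1, x<0.
x=-1.46: |R|=0.1442
R=1: x+4/27x²=0 ⇒ x=−27/4=-6.7500; min R=1−1/(4·4/27)=-0.6875>−1
Confirm numerically:
  x=-5.030: |R|=0.28172 <1
  x=-3.269: |R|=0.68584 <1
  x=-2.794: |R|=0.63749 <1
  x=-6.936: |R|=1.19113 >1
  x=-6.933: |R|=1.18796 >1
Stable set (-6.7500, 0).

(-6.7500, 0).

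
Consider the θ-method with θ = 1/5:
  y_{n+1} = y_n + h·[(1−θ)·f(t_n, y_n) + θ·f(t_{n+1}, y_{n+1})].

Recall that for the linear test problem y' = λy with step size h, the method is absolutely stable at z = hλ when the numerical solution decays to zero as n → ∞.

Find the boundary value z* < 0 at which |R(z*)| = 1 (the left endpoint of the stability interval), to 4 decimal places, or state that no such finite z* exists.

z* = -3.3333.

Set f=λy, z=hλ:
  y_{n+1} = y_n + z·[4/5·y_n + 1/5·y_{n+1}] ⇒ (1 − 1/5z)y_{n+1} = (1 + 4/5z)y_n
  so R(z) = (1 + 4/5z)/(1 − 1/5z).

Need |R(x)|<1, x<0.
x=-1.51: |R|=0.1598
R=−1: 1+4/5x = −1+1/5x ⇒ -3/5x=2 ⇒ x=2/(-3/5)=-3.3333
Confirm numerically:
  x=-3.272: |R|=0.97776 <1
  x=-3.191: |R|=0.94787 <1
  x=-2.680: |R|=0.74479 <1
  x=-3.830: |R|=1.16874 >1
  x=-3.685: |R|=1.12147 >1
Interval (-3.3333, 0).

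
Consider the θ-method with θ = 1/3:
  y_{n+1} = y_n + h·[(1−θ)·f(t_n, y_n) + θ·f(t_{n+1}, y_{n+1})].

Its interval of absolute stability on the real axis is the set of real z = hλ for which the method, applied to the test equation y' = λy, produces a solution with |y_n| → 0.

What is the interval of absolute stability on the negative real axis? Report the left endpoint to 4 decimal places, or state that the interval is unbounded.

z∈(-6.0000,0).

On y'=λy, z=hλ:
  y_{n+1} = y_n + z·[2/3·y_n + 1/3·y_{n+1}] ⇒ (1 − 1/3z)y_{n+1} = (1 + 2/3z)y_n
  so R(z) = (1 + 2/3z)/(1 − 1/3z).

Boundary: |R(x)|=1, x<0.
x=-0.93: |R|=0.2901
R=−1: 1+2/3x = −1+1/3x ⇒ -1/3x=2 ⇒ x=2/(-1/3)=-6.0000
Confirm numerically:
  x=-5.081: |R|=0.88628 <1
  x=-4.620: |R|=0.81890 <1
  x=-4.144: |R|=0.74020 <1
  x=-2.850: |R|=0.46154 <1
  x=-6.486: |R|=1.05123 >1
  x=-6.163: |R|=1.01779 >1
Stable set (-6.0000, 0).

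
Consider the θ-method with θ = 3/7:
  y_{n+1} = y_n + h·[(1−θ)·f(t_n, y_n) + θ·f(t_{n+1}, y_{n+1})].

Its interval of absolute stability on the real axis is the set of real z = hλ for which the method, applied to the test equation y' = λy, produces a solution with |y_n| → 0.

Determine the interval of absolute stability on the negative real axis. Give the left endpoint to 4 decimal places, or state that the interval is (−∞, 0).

On y'=λy, z=hλ:
  y_{n+1} = y_n + z·[4/7·y_n + 3/7·y_{n+1}] ⇒ (1 − 3/7z)y_{n+1} = (1 + 4/7z)y_n
  R(z) = (1 + 4/7z)/(1 − 3/7z).

Need |R(x)|<1, x<0.
x=-0.54: |R|=0.5615
R=−1: 1+4/7x = −1+3/7x ⇒ -1/7x=2 ⇒ x=2/(-1/7)=-14.0000
Confirm numerically:
  x=-13.798: |R|=0.99583 <1
  x=-10.331: |R|=0.90343 <1
  x=-8.471: |R|=0.82942 <1
  x=-14.577: |R|=1.01137 >1
  x=-14.336: |R|=1.00672 >1
  x=-14.153: |R|=1.00309 >1
Stable set (-14.0000, 0).

z∈(-14.0000,0).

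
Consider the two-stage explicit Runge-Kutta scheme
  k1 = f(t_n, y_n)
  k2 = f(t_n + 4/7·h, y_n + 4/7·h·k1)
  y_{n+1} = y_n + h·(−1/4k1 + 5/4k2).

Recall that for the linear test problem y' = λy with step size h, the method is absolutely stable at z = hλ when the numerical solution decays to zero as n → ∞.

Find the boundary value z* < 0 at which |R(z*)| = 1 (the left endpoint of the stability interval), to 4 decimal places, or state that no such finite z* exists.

z* = -1.4000.

Test eqn y'=λy, z=hλ:
  k1=λy_n ⇒ h·k1=z·y_n;  k2=λ(1+4/7z)y_n ⇒ h·k2=z(1+4/7z)y_n
  y_{n+1}/y_n = 1 − 1/4z + 5/4z(1+4/7z) = 1 + z + 5/7z²
  R(z) = 1 + z + 5/7z².

Solve |R(x)|<1 on ℝ⁻.
x=-1.05: |R|=0.7375
R=1: x+5/7x²=0 ⇒ x=−7/5=-1.4000; min R=1−1/(4·5/7)=0.6500>−1
Confirm numerically:
  x=-1.075: |R|=0.75045 <1
  x=-0.767: |R|=0.65321 <1
  x=-0.598: |R|=0.65743 <1
  x=-1.702: |R|=1.36715 >1
  x=-1.617: |R|=1.25063 >1
Interval (-1.4000, 0).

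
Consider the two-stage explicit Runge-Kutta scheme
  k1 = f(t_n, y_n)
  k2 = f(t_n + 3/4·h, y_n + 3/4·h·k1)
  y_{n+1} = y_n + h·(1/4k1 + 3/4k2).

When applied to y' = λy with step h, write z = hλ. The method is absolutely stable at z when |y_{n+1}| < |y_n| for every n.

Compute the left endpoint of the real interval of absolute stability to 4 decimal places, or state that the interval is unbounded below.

z* = -1.7778.

Set f=λy, z=hλ:
  k1=λy_n ⇒ h·k1=z·y_n;  k2=λ(1+3/4z)y_n ⇒ h·k2=z(1+3/4z)y_n
  y_{n+1}/y_n = 1 + 1/4z + 3/4z(1+3/4z) = 1 + z + 9/16z²
  Hence R(z) = 1 + z + 9/16z².

Find x<0 with |R(x)|<1.
x=-0.56: |R|=0.6164
R=1: x+9/16x²=0 ⇒ x=−16/9=-1.7778; min R=1−1/(4·9/16)=0.5556>−1
Confirm numerically:
  x=-1.627: |R|=0.86201 <1
  x=-1.338: |R|=0.66901 <1
  x=-0.908: |R|=0.55576 <1
  x=-0.838: |R|=0.55701 <1
  x=-2.337: |R|=1.73513 >1
  x=-2.057: |R|=1.32308 >1
Stable set (-1.7778, 0).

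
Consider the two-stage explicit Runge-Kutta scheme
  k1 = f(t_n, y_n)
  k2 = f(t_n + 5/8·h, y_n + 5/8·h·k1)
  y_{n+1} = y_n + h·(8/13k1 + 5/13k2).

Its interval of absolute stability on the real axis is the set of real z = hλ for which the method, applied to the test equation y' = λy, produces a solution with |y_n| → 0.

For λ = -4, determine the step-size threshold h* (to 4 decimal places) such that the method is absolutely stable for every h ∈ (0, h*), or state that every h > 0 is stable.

Test eqn y'=λy, z=hλ:
  k1=λy_n ⇒ h·k1=z·y_n;  k2=λ(1+5/8z)y_n ⇒ h·k2=z(1+5/8z)y_n
  y_{n+1}/y_n = 1 + 8/13z + 5/13z(1+5/8z) = 1 + z + 25/104z²
  so R(z) = 1 + z + 25/104z².

Solve |R(x)|<1 on ℝ⁻.
x=-1.09: |R|=0.1956
R=1: x+25/104x²=0 ⇒ x=−104/25=-4.1600; min R=1−1/(4·25/104)=-0.0400>−1
Confirm numerically:
  x=-3.101: |R|=0.21059 <1
  x=-2.439: |R|=0.00902 <1
  x=-1.739: |R|=0.01205 <1
  x=-4.662: |R|=1.56258 >1
  x=-4.489: |R|=1.35502 >1
Stable set (-4.1600, 0).

(-4.1600,0); λ=-4 ⇒ h* = (104/25)/4 = 1.0400.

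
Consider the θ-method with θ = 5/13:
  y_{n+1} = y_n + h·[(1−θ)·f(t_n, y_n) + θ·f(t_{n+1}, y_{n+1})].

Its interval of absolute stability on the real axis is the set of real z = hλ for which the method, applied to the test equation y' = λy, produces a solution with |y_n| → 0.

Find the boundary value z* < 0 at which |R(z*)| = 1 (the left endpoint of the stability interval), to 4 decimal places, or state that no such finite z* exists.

z* = -8.6667.

With y'=λy (z=hλ):
  y_{n+1} = y_n + z·[8/13·y_n + 5/13·y_{n+1}] ⇒ (1 − 5/13z)y_{n+1} = (1 + 8/13z)y_n
  R(z) = (1 + 8/13z)/(1 − 5/13z).

Solve |R(x)|<1 on ℝ⁻.
x=-0.66: |R|=0.4736
R=−1: 1+8/13x = −1+5/13x ⇒ -3/13x=2 ⇒ x=2/(-3/13)=-8.6667
Confirm numerically:
  x=-7.567: |R|=0.93510 <1
  x=-7.339: |R|=0.91985 <1
  x=-4.360: |R|=0.62874 <1
  x=-9.204: |R|=1.02731 >1
  x=-8.938: |R|=1.01411 >1
  x=-8.746: |R|=1.00420 >1
Stable set (-8.6667, 0).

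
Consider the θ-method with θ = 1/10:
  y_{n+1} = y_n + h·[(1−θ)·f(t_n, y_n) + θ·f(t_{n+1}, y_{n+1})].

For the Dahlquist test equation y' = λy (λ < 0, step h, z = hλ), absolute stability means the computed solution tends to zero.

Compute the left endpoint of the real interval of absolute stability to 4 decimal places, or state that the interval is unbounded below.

Set f=λy, z=hλ:
  y_{n+1} = y_n + z·[9/10·y_n + 1/10·y_{n+1}] ⇒ (1 − 1/10z)y_{n+1} = (1 + 9/10z)y_n
  R(z) = (1 + 9/10z)/(1 − 1/10z).

Need |R(x)|<1, x<0.
x=-0.88: |R|=0.1912
R=−1: 1+9/10x = −1+1/10x ⇒ -4/5x=2 ⇒ x=2/(-4/5)=-2.5000
Confirm numerically:
  x=-2.085: |R|=0.72528 <1
  x=-1.427: |R|=0.24880 <1
  x=-1.401: |R|=0.22884 <1
  x=-1.247: |R|=0.10874 <1
  x=-2.832: |R|=1.20698 >1
  x=-2.703: |R|=1.12784 >1
  x=-2.604: |R|=1.06601 >1
So |R|<1 on (-2.5000, 0).

z* = -2.5000.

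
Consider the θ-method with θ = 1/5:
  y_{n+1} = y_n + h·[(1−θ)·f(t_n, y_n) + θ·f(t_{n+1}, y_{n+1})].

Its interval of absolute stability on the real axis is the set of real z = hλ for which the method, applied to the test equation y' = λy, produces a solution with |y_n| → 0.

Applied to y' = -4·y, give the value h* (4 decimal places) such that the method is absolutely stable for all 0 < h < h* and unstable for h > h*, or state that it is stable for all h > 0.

Set f=λy, z=hλ:
  y_{n+1} = y_n + z·[4/5·y_n + 1/5·y_{n+1}] ⇒ (1 − 1/5z)y_{n+1} = (1 + 4/5z)y_n
  ⇒ R(z) = (1 + 4/5z)/(1 − 1/5z).

Boundary: |R(x)|=1, x<0.
x=-1.46: |R|=0.1300
R=−1: 1+4/5x = −1+1/5x ⇒ -3/5x=2 ⇒ x=2/(-3/5)=-3.3333
Confirm numerically:
  x=-2.566: |R|=0.69574 <1
  x=-2.451: |R|=0.64475 <1
  x=-1.985: |R|=0.42090 <1
  x=-1.487: |R|=0.14614 <1
  x=-3.905: |R|=1.19259 >1
  x=-3.429: |R|=1.03405 >1
So |R|<1 on (-3.3333, 0).

(-3.3333,0); λ=-4 ⇒ h* = (10/3)/4 = 0.8333.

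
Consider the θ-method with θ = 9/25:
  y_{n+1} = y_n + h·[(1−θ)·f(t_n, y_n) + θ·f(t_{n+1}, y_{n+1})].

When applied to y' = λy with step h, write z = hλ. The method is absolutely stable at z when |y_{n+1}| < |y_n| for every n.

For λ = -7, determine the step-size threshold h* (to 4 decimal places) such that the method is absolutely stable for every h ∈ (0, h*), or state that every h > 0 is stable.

(-7.1429,0); λ=-7 ⇒ h* = (50/7)/7 = 1.0204.

With y'=λy (z=hλ):
  y_{n+1} = y_n + z·[16/25·y_n + 9/25·y_{n+1}] ⇒ (1 − 9/25z)y_{n+1} = (1 + 16/25z)y_n
  so R(z) = (1 + 16/25z)/(1 − 9/25z).

Boundary: |R(x)|=1, x<0.
x=-0.62: |R|=0.4931
R=−1: 1+16/25x = −1+9/25x ⇒ -7/25x=2 ⇒ x=2/(-7/25)=-7.1429
Confirm numerically:
  x=-6.881: |R|=0.97891 <1
  x=-6.866: |R|=0.97767 <1
  x=-6.433: |R|=0.94006 <1
  x=-7.717: |R|=1.04255 >1
  x=-7.202: |R|=1.00461 >1
Interval (-7.1429, 0).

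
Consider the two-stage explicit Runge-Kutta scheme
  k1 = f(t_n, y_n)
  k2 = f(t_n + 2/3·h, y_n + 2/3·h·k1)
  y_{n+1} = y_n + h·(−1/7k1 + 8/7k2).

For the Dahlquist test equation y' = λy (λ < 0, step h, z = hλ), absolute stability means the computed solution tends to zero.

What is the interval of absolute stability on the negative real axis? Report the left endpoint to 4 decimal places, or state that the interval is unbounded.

On y'=λy, z=hλ:
  k1=λy_n ⇒ h·k1=z·y_n;  k2=λ(1+2/3z)y_n ⇒ h·k2=z(1+2/3z)y_n
  y_{n+1}/y_n = 1 − 1/7z + 8/7z(1+2/3z) = 1 + z + 16/21z²
  ⇒ R(z) = 1 + z + 16/21z².

Boundary: |R(x)|=1, x<0.
x=-1.36: |R|=1.0492
R=1: x+16/21x²=0 ⇒ x=−21/16=-1.3125; min R=1−1/(4·16/21)=0.6719>−1
Confirm numerically:
  x=-1.165: |R|=0.86908 <1
  x=-0.947: |R|=0.73628 <1
  x=-0.832: |R|=0.69541 <1
  x=-0.604: |R|=0.67396 <1
  x=-1.815: |R|=1.69489 >1
  x=-1.484: |R|=1.19391 >1
Interval (-1.3125, 0).

(-1.3125, 0).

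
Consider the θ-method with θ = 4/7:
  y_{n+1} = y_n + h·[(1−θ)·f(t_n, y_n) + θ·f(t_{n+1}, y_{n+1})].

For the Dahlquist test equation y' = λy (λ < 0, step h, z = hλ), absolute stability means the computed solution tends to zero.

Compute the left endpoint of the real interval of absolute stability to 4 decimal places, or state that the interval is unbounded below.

On y'=λy, z=hλ:
  y_{n+1} = y_n + z·[3/7·y_n + 4/7·y_{n+1}] ⇒ (1 − 4/7z)y_{n+1} = (1 + 3/7z)y_n
  Hence R(z) = (1 + 3/7z)/(1 − 4/7z).

Find x<0 with |R(x)|<1.
x=-1.42: |R|=0.2161
x=-2: |R|=0.0667
x=-10: |R|=0.4894
x=-100: |R|=0.7199
θ=4/7≥1/2 ⇒ |1+3/7x|<|1−4/7x| ∀x<0 ⇒ unbounded interval.

unbounded; (−∞, 0).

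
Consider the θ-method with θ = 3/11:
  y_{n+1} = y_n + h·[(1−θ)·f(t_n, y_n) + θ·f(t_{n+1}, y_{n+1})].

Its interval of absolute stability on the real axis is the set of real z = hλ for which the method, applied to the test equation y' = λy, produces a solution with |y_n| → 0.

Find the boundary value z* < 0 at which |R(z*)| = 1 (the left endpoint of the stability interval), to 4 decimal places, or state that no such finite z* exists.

On y'=λy, z=hλ:
  y_{n+1} = y_n + z·[8/11·y_n + 3/11·y_{n+1}] ⇒ (1 − 3/11z)y_{n+1} = (1 + 8/11z)y_n
  ⇒ R(z) = (1 + 8/11z)/(1 − 3/11z).

Solve |R(x)|<1 on ℝ⁻.
x=-1.54: |R|=0.0845
R=−1: 1+8/11x = −1+3/11x ⇒ -5/11x=2 ⇒ x=2/(-5/11)=-4.4000
Confirm numerically:
  x=-3.525: |R|=0.79722 <1
  x=-2.897: |R|=0.61835 <1
  x=-2.303: |R|=0.41454 <1
  x=-4.979: |R|=1.11162 >1
  x=-4.802: |R|=1.07912 >1
  x=-4.758: |R|=1.07082 >1
Stable set (-4.4000, 0).

z* = -4.4000.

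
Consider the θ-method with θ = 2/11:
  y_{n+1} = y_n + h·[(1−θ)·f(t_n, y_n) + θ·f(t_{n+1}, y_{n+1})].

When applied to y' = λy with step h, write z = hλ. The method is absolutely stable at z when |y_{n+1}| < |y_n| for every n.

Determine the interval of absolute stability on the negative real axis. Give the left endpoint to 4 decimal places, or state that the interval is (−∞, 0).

(-3.1429, 0).

On y'=λy, z=hλ:
  y_{n+1} = y_n + z·[9/11·y_n + 2/11·y_{n+1}] ⇒ (1 − 2/11z)y_{n+1} = (1 + 9/11z)y_n
  so R(z) = (1 + 9/11z)/(1 − 2/11z).

Solve |R(x)|<1 on ℝ⁻.
x=-1.61: |R|=0.2454
R=−1: 1+9/11x = −1+2/11x ⇒ -7/11x=2 ⇒ x=2/(-7/11)=-3.1429
Confirm numerically:
  x=-2.781: |R|=0.84706 <1
  x=-2.618: |R|=0.77371 <1
  x=-1.528: |R|=0.19579 <1
  x=-3.606: |R|=1.17801 >1
  x=-3.505: |R|=1.14076 >1
  x=-3.495: |R|=1.13702 >1
So |R|<1 on (-3.1429, 0).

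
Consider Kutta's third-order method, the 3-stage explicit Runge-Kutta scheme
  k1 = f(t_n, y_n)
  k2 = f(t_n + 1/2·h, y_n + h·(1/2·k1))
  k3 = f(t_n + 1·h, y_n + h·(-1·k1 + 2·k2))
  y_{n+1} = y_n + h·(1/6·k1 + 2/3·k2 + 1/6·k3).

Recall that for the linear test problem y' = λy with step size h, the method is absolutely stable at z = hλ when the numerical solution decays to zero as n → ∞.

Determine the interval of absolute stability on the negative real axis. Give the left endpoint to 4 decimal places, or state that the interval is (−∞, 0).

Set f=λy, z=hλ:
  order 3, 3-stage ⇒ R(z)=1+z+z^2/2+z^3/6
  (e.g. R(-0.52)=0.59177, |R|=0.59177)

Find x<0 with |R(x)|<1.
x=-0.52: |R|=0.5918
|R(-2.69)|=1.3161 |R(-2.52)|=1.0120 |R(-1.08)|=0.2932
Bisect:
  x_lo=-3.0476 |R|=2.1213  x_hi=-0.3206 |R|=0.7253
  mid=-1.68412 |R|=0.06209 →hi
  mid=-2.36587 |R|=0.77429 →hi
  mid=-2.70674 |R|=1.34864 →lo
  mid=-2.53630 |R|=1.03915 →lo
  mid=-2.45108 |R|=0.90145 →hi
  mid=-2.49369 |R|=0.96895 →hi
  mid=-2.51500 |R|=1.00371 →lo
  ...
  [-2.51283,-2.51267] ⇒ x*=-2.5127
Interval (-2.5127, 0).

(-2.5127, 0).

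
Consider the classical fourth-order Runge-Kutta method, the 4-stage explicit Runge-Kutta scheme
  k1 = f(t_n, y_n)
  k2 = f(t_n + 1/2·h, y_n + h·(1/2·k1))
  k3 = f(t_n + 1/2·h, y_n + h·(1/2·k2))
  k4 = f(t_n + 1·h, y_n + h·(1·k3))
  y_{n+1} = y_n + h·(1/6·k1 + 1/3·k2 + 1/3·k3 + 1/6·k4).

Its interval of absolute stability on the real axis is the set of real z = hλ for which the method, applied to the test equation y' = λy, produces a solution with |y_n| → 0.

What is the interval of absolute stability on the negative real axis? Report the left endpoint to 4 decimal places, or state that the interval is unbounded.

Set f=λy, z=hλ:
  order 4, 4-stage ⇒ R(z)=1+z+z^2/2+z^3/6+z^4/24
  (e.g. R(-1.21)=0.31611, |R|=0.31611)

Find x<0 with |R(x)|<1.
x=-1.21: |R|=0.3161
|R(-2.59)|=0.7433 |R(-2.39)|=0.5502 |R(-1.71)|=0.2749
Bisect:
  x_lo=-3.6074 |R|=3.1312  x_hi=-0.3755 |R|=0.6870
  mid=-1.99141 |R|=0.33051 →hi
  mid=-2.79938 |R|=1.02145 →lo
  mid=-2.39540 |R|=0.55462 →hi
  mid=-2.59739 |R|=0.75174 →hi
  mid=-2.69839 |R|=0.87669 →hi
  mid=-2.74889 |R|=0.94648 →hi
  mid=-2.77413 |R|=0.98331 →hi
  mid=-2.78676 |R|=1.00221 →lo
  ...
  [-2.78538,-2.78518] ⇒ x*=-2.7853
So |R|<1 on (-2.7853, 0).

z∈(-2.7853,0).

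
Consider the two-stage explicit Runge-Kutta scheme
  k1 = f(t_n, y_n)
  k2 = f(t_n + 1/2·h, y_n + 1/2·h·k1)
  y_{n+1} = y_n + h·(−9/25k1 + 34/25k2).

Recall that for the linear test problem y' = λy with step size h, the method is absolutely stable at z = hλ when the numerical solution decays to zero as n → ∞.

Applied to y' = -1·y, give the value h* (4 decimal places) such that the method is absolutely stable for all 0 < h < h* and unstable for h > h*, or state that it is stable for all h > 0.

(-1.4706,0); λ=-1 ⇒ h* = (25/17)/1 = 1.4706.

With y'=λy (z=hλ):
  k1=λy_n ⇒ h·k1=z·y_n;  k2=λ(1+1/2z)y_n ⇒ h·k2=z(1+1/2z)y_n
  y_{n+1}/y_n = 1 − 9/25z + 34/25z(1+1/2z) = 1 + z + 17/25z²
  so R(z) = 1 + z + 17/25z².

Find x<0 with |R(x)|<1.
x=-1.48: |R|=1.0095
R=1: x+17/25x²=0 ⇒ x=−25/17=-1.4706; min R=1−1/(4·17/25)=0.6324>−1
Confirm numerically:
  x=-1.439: |R|=0.96909 <1
  x=-1.397: |R|=0.93009 <1
  x=-1.168: |R|=0.75967 <1
  x=-0.658: |R|=0.63642 <1
  x=-1.959: |R|=1.65062 >1
  x=-1.695: |R|=1.25866 >1
So |R|<1 on (-1.4706, 0).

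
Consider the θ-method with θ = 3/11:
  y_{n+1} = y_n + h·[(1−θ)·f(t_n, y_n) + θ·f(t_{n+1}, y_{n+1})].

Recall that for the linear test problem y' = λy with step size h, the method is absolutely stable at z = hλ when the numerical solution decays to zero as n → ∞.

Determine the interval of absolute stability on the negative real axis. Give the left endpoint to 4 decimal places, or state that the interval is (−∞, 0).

With y'=λy (z=hλ):
  y_{n+1} = y_n + z·[8/11·y_n + 3/11·y_{n+1}] ⇒ (1 − 3/11z)y_{n+1} = (1 + 8/11z)y_n
  R(z) = (1 + 8/11z)/(1 − 3/11z).

Solve |R(x)|<1 on ℝ⁻.
x=-1.23: |R|=0.0790
R=−1: 1+8/11x = −1+3/11x ⇒ -5/11x=2 ⇒ x=2/(-5/11)=-4.4000
Confirm numerically:
  x=-4.289: |R|=0.97675 <1
  x=-2.142: |R|=0.35212 <1
  x=-1.881: |R|=0.24323 <1
  x=-4.842: |R|=1.08658 >1
  x=-4.629: |R|=1.04601 >1
  x=-4.590: |R|=1.03835 >1
Interval (-4.4000, 0).

z∈(-4.4000,0).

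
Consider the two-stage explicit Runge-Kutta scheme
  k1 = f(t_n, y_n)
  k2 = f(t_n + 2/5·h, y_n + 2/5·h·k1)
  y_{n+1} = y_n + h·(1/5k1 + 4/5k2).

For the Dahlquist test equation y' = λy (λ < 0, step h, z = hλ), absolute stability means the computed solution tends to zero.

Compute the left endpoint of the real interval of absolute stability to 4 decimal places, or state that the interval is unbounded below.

On y'=λy, z=hλ:
  k1=λy_n ⇒ h·k1=z·y_n;  k2=λ(1+2/5z)y_n ⇒ h·k2=z(1+2/5z)y_n
  y_{n+1}/y_n = 1 + 1/5z + 4/5z(1+2/5z) = 1 + z + 8/25z²
  R(z) = 1 + z + 8/25z².

Solve |R(x)|<1 on ℝ⁻.
x=-1.3: |R|=0.2408
R=1: x+8/25x²=0 ⇒ x=−25/8=-3.1250; min R=1−1/(4·8/25)=0.2188>−1
Confirm numerically:
  x=-1.739: |R|=0.22872 <1
  x=-1.706: |R|=0.22534 <1
  x=-1.456: |R|=0.22238 <1
  x=-3.612: |R|=1.56289 >1
  x=-3.565: |R|=1.50195 >1
Stable set (-3.1250, 0).

z* = -3.1250.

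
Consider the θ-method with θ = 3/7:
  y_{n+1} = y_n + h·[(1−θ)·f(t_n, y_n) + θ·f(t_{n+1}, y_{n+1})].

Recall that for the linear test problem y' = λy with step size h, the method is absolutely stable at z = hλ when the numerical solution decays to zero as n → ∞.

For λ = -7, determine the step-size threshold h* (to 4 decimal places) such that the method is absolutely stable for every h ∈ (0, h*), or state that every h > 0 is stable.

(-14.0000,0); λ=-7 ⇒ h* = (14)/7 = 2.0000.

On y'=λy, z=hλ:
  y_{n+1} = y_n + z·[4/7·y_n + 3/7·y_{n+1}] ⇒ (1 − 3/7z)y_{n+1} = (1 + 4/7z)y_n
  ⇒ R(z) = (1 + 4/7z)/(1 − 3/7z).

Solve |R(x)|<1 on ℝ⁻.
x=-1.12: |R|=0.2432
R=−1: 1+4/7x = −1+3/7x ⇒ -1/7x=2 ⇒ x=2/(-1/7)=-14.0000
Confirm numerically:
  x=-12.256: |R|=0.96015 <1
  x=-11.797: |R|=0.94803 <1
  x=-11.063: |R|=0.92692 <1
  x=-6.089: |R|=0.68690 <1
  x=-14.406: |R|=1.00808 >1
  x=-14.122: |R|=1.00247 >1
  x=-14.082: |R|=1.00167 >1
Stable set (-14.0000, 0).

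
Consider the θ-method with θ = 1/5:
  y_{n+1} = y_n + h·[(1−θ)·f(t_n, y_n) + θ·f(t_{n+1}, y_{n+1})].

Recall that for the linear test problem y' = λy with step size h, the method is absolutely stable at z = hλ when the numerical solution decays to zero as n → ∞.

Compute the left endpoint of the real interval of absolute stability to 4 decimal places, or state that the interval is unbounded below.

z* = -3.3333.

Test eqn y'=λy, z=hλ:
  y_{n+1} = y_n + z·[4/5·y_n + 1/5·y_{n+1}] ⇒ (1 − 1/5z)y_{n+1} = (1 + 4/5z)y_n
  ⇒ R(z) = (1 + 4/5z)/(1 − 1/5z).

Need |R(x)|<1, x<0.
x=-0.79: |R|=0.3178
R=−1: 1+4/5x = −1+1/5x ⇒ -3/5x=2 ⇒ x=2/(-3/5)=-3.3333
Confirm numerically:
  x=-2.232: |R|=0.54314 <1
  x=-1.499: |R|=0.15325 <1
  x=-1.448: |R|=0.12283 <1
  x=-3.624: |R|=1.10111 >1
  x=-3.596: |R|=1.09167 >1
Interval (-3.3333, 0).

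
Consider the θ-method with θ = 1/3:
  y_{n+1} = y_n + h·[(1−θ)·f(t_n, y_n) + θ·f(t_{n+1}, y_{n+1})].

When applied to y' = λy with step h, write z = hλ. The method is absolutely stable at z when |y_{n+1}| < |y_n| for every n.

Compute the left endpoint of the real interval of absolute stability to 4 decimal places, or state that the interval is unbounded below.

With y'=λy (z=hλ):
  y_{n+1} = y_n + z·[2/3·y_n + 1/3·y_{n+1}] ⇒ (1 − 1/3z)y_{n+1} = (1 + 2/3z)y_n
  R(z) = (1 + 2/3z)/(1 − 1/3z).

Boundary: |R(x)|=1, x<0.
x=-1.55: |R|=0.0220
R=−1: 1+2/3x = −1+1/3x ⇒ -1/3x=2 ⇒ x=2/(-1/3)=-6.0000
Confirm numerically:
  x=-5.925: |R|=0.99160 <1
  x=-5.172: |R|=0.89868 <1
  x=-4.032: |R|=0.72014 <1
  x=-6.352: |R|=1.03764 >1
  x=-6.193: |R|=1.02099 >1
  x=-6.162: |R|=1.01768 >1
Interval (-6.0000, 0).

z* = -6.0000.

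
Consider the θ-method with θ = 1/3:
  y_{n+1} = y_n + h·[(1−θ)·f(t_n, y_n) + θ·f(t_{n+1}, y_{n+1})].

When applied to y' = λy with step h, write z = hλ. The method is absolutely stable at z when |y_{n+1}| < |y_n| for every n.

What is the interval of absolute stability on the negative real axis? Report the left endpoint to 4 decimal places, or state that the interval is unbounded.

z∈(-6.0000,0).

On y'=λy, z=hλ:
  y_{n+1} = y_n + z·[2/3·y_n + 1/3·y_{n+1}] ⇒ (1 − 1/3z)y_{n+1} = (1 + 2/3z)y_n
  so R(z) = (1 + 2/3z)/(1 − 1/3z).

Need |R(x)|<1, x<0.
x=-0.71: |R|=0.4259
R=−1: 1+2/3x = −1+1/3x ⇒ -1/3x=2 ⇒ x=2/(-1/3)=-6.0000
Confirm numerically:
  x=-4.993: |R|=0.87401 <1
  x=-3.602: |R|=0.63678 <1
  x=-2.902: |R|=0.47509 <1
  x=-6.386: |R|=1.04113 >1
  x=-6.302: |R|=1.03247 >1
  x=-6.066: |R|=1.00728 >1
Interval (-6.0000, 0).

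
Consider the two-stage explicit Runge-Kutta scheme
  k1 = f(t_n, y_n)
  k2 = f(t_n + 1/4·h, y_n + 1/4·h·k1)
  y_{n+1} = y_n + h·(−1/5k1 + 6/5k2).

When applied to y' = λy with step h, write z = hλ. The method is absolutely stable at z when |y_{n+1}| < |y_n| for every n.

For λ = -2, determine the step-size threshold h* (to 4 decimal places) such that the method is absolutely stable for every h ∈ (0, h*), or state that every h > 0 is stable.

Set f=λy, z=hλ:
  k1=λy_n ⇒ h·k1=z·y_n;  k2=λ(1+1/4z)y_n ⇒ h·k2=z(1+1/4z)y_n
  y_{n+1}/y_n = 1 − 1/5z + 6/5z(1+1/4z) = 1 + z + 3/10z²
  Hence R(z) = 1 + z + 3/10z².

Solve |R(x)|<1 on ℝ⁻.
x=-1.17: |R|=0.2407
R=1: x+3/10x²=0 ⇒ x=−10/3=-3.3333; min R=1−1/(4·3/10)=0.1667>−1
Confirm numerically:
  x=-3.034: |R|=0.72755 <1
  x=-2.282: |R|=0.28026 <1
  x=-1.410: |R|=0.18643 <1
  x=-1.404: |R|=0.18736 <1
  x=-3.855: |R|=1.60331 >1
  x=-3.528: |R|=1.20604 >1
  x=-3.384: |R|=1.05144 >1
Interval (-3.3333, 0).

(-3.3333,0); λ=-2 ⇒ h* = (10/3)/2 = 1.6667.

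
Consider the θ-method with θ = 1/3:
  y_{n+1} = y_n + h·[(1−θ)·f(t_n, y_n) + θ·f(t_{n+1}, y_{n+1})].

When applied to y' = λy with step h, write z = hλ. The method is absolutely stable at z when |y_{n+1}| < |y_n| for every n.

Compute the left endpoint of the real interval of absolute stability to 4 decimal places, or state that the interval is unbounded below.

On y'=λy, z=hλ:
  y_{n+1} = y_n + z·[2/3·y_n + 1/3·y_{n+1}] ⇒ (1 − 1/3z)y_{n+1} = (1 + 2/3z)y_n
  Hence R(z) = (1 + 2/3z)/(1 − 1/3z).

Find x<0 with |R(x)|<1.
x=-0.82: |R|=0.3560
R=−1: 1+2/3x = −1+1/3x ⇒ -1/3x=2 ⇒ x=2/(-1/3)=-6.0000
Confirm numerically:
  x=-5.355: |R|=0.92280 <1
  x=-4.669: |R|=0.82644 <1
  x=-3.545: |R|=0.62490 <1
  x=-3.015: |R|=0.50374 <1
  x=-6.274: |R|=1.02954 >1
  x=-6.135: |R|=1.01478 >1
Stable set (-6.0000, 0).

left endpoint -6.0000.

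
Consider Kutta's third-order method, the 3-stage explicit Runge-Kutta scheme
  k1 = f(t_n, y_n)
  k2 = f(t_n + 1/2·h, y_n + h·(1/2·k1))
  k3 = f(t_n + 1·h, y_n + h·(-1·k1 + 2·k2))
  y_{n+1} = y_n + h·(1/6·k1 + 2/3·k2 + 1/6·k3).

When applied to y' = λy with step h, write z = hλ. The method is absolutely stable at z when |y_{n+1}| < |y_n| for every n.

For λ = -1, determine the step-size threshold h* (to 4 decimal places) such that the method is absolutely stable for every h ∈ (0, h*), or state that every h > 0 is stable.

Test eqn y'=λy, z=hλ:
  order 3, 3-stage ⇒ R(z)=1+z+z^2/2+z^3/6
  (e.g. R(-1.36)=0.14556, |R|=0.14556)

Boundary: |R(x)|=1, x<0.
x=-1.36: |R|=0.1456
|R(-2.73)|=1.3946 |R(-1.91)|=0.2473 |R(-1.11)|=0.2781
Bisect:
  x_lo=-3.0589 |R|=2.1507  x_hi=-0.2611 |R|=0.7701
  mid=-1.65997 |R|=0.04456 →hi
  mid=-2.35942 |R|=0.76508 →hi
  mid=-2.70915 |R|=1.35336 →lo
  mid=-2.53428 |R|=1.03577 →lo
  mid=-2.44685 |R|=0.89489 →hi
  mid=-2.49057 |R|=0.96391 →hi
  mid=-2.51243 |R|=0.99947 →hi
  mid=-2.52335 |R|=1.01753 →lo
  mid=-2.51789 |R|=1.00848 →lo
  mid=-2.51516 |R|=1.00397 →lo
  ...
  [-2.51277,-2.51260] ⇒ x*=-2.5127
Stable set (-2.5127, 0).

(-2.5127,0); λ=-1 ⇒ h* = 2.5127.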